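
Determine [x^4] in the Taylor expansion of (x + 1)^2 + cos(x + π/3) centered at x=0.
Expand to order 4: (x + 1)^2 + cos(x + π/3) = x^4/48 + √(3)·x^3/12 + 3·x^2/4 + x·(2 - √(3)/2) + 3/2 + O(x^5).
The coefficient of x^4 is 1/48.

Final answer: 1/48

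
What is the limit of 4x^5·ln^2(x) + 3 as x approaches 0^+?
The product is a 0·∞ indeterminate form at x → 0⁺.
Rewrite the product as 4·ln^2(x) / x^(-5) and apply L'Hôpital, or use the standard hierarchy x^(-5) ≫ |ln x|^2 as x → 0⁺.
The indeterminate product → 0, so the limit = 3.

Final answer: 3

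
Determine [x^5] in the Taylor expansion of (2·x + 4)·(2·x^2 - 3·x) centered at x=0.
Expand to order 5: (2·x + 4)·(2·x^2 - 3·x) = 4·x^3 + 2·x^2 - 12·x + O(x^6).
The coefficient of x^5 is 0.

Final answer: 0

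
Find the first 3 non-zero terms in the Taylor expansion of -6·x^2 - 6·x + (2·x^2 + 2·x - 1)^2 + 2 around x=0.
-6·x^2 - 10·x + 3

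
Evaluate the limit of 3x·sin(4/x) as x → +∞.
As x → +∞: let u = 4/x → 0⁺; then 3·x·sin(4/x) = 3·4·sin(u)/u → 3·4·1 = 12.
Limit = 12.

Final answer: 12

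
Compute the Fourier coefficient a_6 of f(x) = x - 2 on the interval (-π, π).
a_6 = (1/π) ∫_{-π}^{π} f(x)·cos(6x) dx.
Evaluate the integral (use parity and integration by parts as needed): a_6 = 0.

Final answer: 0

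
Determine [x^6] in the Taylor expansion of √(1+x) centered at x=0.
Expand to order 6: √(1+x) = -21·x^6/1024 + 7·x^5/256 - 5·x^4/128 + x^3/16 - x^2/8 + x/2 + 1 + O(x^7).
The coefficient of x^6 is -21/1024.

Final answer: -21/1024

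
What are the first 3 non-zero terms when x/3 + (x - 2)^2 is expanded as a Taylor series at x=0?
x^2 - 11·x/3 + 4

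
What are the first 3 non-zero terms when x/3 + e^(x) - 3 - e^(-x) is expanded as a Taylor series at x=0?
x^3/3 + 7·x/3 - 3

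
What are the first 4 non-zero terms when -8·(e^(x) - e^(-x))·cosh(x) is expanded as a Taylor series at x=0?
-64·x^7/315 - 32·x^5/15 - 32·x^3/3 - 16·x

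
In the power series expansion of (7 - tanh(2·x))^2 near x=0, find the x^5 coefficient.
Expand to order 5: (7 - tanh(2·x))^2 = -896·x^5/15 - 32·x^4/3 + 112·x^3/3 + 4·x^2 - 28·x + 49 + O(x^6).
The coefficient of x^5 is -896/15.

Final answer: -896/15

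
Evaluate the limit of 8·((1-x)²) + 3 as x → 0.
Direct substitution at x = 0 gives 11.

Final answer: 11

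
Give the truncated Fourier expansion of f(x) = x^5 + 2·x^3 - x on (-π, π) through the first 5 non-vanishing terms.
(-36·π^2 + 2·π^4 + 214)·sin(x) + (-π^4 - 7/2 + 3·π^2)·sin(2·x) + (-4·π^2/27 - 46/81 + 2·π^4/3)·sin(3·x) + (-π^4/2 - 3·π^2/8 + 41/64)·sin(4·x) + (-322/625 + 12·π^2/25 + 2·π^4/5)·sin(5·x)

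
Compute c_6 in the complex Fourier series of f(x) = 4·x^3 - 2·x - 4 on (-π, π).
Compute the real Fourier coefficients first: a_6 = 0, b_6 = 8/9 - 4·π^2/3.
Then c_6 = (a_6 − i·b_6)/2 = -4·i/9 + 2·i·π^2/3.

Final answer: -4·i/9 + 2·i·π^2/3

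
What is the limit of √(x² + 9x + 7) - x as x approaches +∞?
This is an ∞ − ∞ indeterminate form.
Multiply and divide by the conjugate √(x²+9x + 7) + x; the x² terms cancel, leaving (9x + 7)/(√(x²+9x + 7)+x) → 9/2.
Limit = 9/2.

Final answer: 9/2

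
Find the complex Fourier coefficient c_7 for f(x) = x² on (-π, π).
Compute the real Fourier coefficients first: a_7 = -4/49, b_7 = 0.
Then c_7 = (a_7 − i·b_7)/2 = -2/49.

Final answer: -2/49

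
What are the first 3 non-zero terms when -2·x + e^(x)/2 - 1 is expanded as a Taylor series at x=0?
x^2/4 - 3·x/2 - 1/2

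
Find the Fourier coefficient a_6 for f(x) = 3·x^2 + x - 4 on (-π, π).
a_6 = (1/π) ∫_{-π}^{π} f(x)·cos(6x) dx.
Evaluate the integral (use parity and integration by parts as needed): a_6 = 1/3.

Final answer: 1/3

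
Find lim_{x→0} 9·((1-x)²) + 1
Direct substitution at x = 0 gives 10.

Final answer: 10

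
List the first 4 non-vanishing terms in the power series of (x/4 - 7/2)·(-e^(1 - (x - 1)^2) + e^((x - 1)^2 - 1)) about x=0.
-44·x^4/3 + 59·x^3/6 - 8·x^2 + 14·x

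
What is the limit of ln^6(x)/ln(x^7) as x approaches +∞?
This is an ∞/∞ indeterminate form as x → +∞.
Write ln(x^7) = 7·ln(x), reducing the quotient to ln^5(x)/7 → ∞.
Limit = ∞.

Final answer: ∞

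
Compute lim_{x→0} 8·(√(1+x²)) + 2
Direct substitution at x = 0 gives 10.

Final answer: 10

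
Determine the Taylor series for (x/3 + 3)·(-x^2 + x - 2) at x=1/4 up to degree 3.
-1073/192 + 15·(x - 1/4)/16 - 35·(x - 1/4)^2/12 - (x - 1/4)^3/3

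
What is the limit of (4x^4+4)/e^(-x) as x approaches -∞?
This is an ∞/∞ indeterminate form as x → -∞.
Compare growth rates of the dominant terms (exponentials ≫ polynomials ≫ logarithms), or apply L'Hôpital's rule; the quotient → 0.
Limit = 0.

Final answer: 0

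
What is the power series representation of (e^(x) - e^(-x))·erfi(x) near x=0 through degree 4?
2·x^4/√(π) + 4·x^2/√(π)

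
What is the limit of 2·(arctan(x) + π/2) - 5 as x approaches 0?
Direct substitution at x = 0 gives -5 + π.

Final answer: -5 + π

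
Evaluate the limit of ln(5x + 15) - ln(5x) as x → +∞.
This is an ∞ − ∞ indeterminate form.
Combine the logarithms: ln(5x+15) − ln(5x) = ln((5x+15)/(5x)) = ln(1 + 15/(5x)) → ln(1) = 0.
Limit = 0.

Final answer: 0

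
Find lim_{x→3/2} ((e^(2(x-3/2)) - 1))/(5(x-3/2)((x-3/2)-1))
Both numerator and denominator → 0 as x → 3/2; this is a 0/0 indeterminate form.
Expand each to leading order near x = 3/2: numerator ~ 2·(x - 3/2), denominator ~ -5·(x - 3/2).
The limit of the ratio is -2/5.

Final answer: -2/5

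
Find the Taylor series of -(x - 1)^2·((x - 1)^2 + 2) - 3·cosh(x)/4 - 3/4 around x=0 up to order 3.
4·x^3 - 67·x^2/8 + 8·x - 9/2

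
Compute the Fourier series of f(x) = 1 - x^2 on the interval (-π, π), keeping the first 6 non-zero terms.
4·cos(x) - cos(2·x) + 4·cos(3·x)/9 - cos(4·x)/4 + 4·cos(5·x)/25 - π^2/3 + 1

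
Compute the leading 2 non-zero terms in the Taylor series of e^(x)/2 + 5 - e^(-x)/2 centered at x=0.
x + 5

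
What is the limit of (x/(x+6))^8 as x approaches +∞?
As x → +∞: x/(x+6) = 1/(1 + 6/x) → 1, and the 8th power of a limit-1 base also → 1.
Limit = 1.

Final answer: 1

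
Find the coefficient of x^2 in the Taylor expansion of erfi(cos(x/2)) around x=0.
Expand to order 2: erfi(cos(x/2)) = -e·x^2/(4·√(π)) + erfi(1) + O(x^3).
The coefficient of x^2 is -e/(4·√(π)).

Final answer: -e/(4·√(π))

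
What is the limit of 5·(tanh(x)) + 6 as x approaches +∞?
Evaluate the dominant behaviour as x → +∞; each term tends to a finite value or vanishes.
Limit = 11.

Final answer: 11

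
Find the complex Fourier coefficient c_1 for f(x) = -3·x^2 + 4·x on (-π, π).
Compute the real Fourier coefficients first: a_1 = 12, b_1 = 8.
Then c_1 = (a_1 − i·b_1)/2 = 6 - 4·i.

Final answer: 6 - 4·i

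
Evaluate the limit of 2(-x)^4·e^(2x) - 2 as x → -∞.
The product is a 0·∞ indeterminate form at x → -∞.
Rewrite the product as 2(-x)^4 / e^(-2x) (an ∞/∞ form) and apply L'Hôpital, or use the standard hierarchy e^(2|x|) ≫ |(-x)^4| as x → -∞.
The indeterminate product → 0, so the limit = -2.

Final answer: -2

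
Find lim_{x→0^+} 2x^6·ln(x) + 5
The product is a 0·∞ indeterminate form at x → 0⁺.
Rewrite the product as 2·ln(x) / x^(-6) and apply L'Hôpital, or use the standard hierarchy x^(-6) ≫ |ln x| as x → 0⁺.
The indeterminate product → 0, so the limit = 5.

Final answer: 5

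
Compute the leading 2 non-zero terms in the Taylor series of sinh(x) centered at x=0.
x^3/6 + x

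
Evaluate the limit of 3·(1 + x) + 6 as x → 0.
Direct substitution at x = 0 gives 9.

Final answer: 9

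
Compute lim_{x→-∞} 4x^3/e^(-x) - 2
The quotient is an ∞/∞ indeterminate form as x → -∞.
Compare growth rates of the dominant terms (exponentials ≫ polynomials ≫ logarithms), or apply L'Hôpital's rule; the quotient → 0.
Adding the constant: 0 - 2 = -2. Limit = -2.

Final answer: -2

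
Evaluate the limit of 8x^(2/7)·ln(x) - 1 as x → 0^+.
The product is a 0·∞ indeterminate form at x → 0⁺.
Rewrite the product as 8·ln(x) / x^(-2/7) and apply L'Hôpital, or use the standard hierarchy x^(-2/7) ≫ |ln x| as x → 0⁺.
The indeterminate product → 0, so the limit = -1.

Final answer: -1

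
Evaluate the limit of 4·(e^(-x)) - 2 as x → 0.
Direct substitution at x = 0 gives 2.

Final answer: 2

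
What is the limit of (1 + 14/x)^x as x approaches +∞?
As x → +∞: this is the defining limit (1 + 14/x)^x → e^14.
Limit = e^(14).

Final answer: e^(14)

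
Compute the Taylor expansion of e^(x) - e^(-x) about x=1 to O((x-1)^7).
(-1 + e^(2))·e^(-1) + (1 + e^(2))·e^(-1)·(x - 1) + (-1 + e^(2))·e^(-1)·(x - 1)^2/2 + (1 + e^(2))·e^(-1)·(x - 1)^3/6 + (-1 + e^(2))·e^(-1)·(x - 1)^4/24 + (1 + e^(2))·e^(-1)·(x - 1)^5/120 + (-1 + e^(2))·e^(-1)·(x - 1)^6/720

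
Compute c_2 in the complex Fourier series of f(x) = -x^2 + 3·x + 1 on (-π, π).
Compute the real Fourier coefficients first: a_2 = -1, b_2 = -3.
Then c_2 = (a_2 − i·b_2)/2 = -1/2 + 3·i/2.

Final answer: -1/2 + 3·i/2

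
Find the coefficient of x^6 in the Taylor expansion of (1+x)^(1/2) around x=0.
Expand to order 6: (1+x)^(1/2) = -21·x^6/1024 + 7·x^5/256 - 5·x^4/128 + x^3/16 - x^2/8 + x/2 + 1 + O(x^7).
The coefficient of x^6 is -21/1024.

Final answer: -21/1024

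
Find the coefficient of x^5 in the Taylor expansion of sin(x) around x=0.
Expand to order 5: sin(x) = x^5/120 - x^3/6 + x + O(x^6).
The coefficient of x^5 is 1/120.

Final answer: 1/120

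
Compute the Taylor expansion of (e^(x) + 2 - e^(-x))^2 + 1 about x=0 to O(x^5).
4·x^4/3 + 4·x^3/3 + 4·x^2 + 8·x + 5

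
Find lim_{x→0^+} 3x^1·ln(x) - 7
The product is a 0·∞ indeterminate form at x → 0⁺.
Rewrite the product as 3·ln(x) / x^(-1) and apply L'Hôpital, or use the standard hierarchy x^(-1) ≫ |ln x| as x → 0⁺.
The indeterminate product → 0, so the limit = -7.

Final answer: -7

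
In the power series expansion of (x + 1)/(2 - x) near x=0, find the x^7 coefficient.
Expand to order 7: (x + 1)/(2 - x) = 3·x^7/256 + 3·x^6/128 + 3·x^5/64 + 3·x^4/32 + 3·x^3/16 + 3·x^2/8 + 3·x/4 + 1/2 + O(x^8).
The coefficient of x^7 is 3/256.

Final answer: 3/256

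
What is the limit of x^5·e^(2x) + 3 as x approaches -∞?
The product is a 0·∞ indeterminate form at x → -∞.
Rewrite the product as x^5 / e^(-2x) (an ∞/∞ form) and apply L'Hôpital, or use the standard hierarchy e^(2|x|) ≫ |x^5| as x → -∞.
The indeterminate product → 0, so the limit = 3.

Final answer: 3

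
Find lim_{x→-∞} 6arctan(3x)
Evaluate the dominant behaviour as x → -∞; each term tends to a finite value or vanishes.
Limit = -3·π.

Final answer: -3·π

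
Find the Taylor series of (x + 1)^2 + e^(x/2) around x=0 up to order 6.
x^6/46080 + x^5/3840 + x^4/384 + x^3/48 + 9·x^2/8 + 5·x/2 + 2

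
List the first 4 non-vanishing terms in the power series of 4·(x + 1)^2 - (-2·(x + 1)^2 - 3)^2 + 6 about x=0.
-16·x^3 - 32·x^2 - 32·x - 15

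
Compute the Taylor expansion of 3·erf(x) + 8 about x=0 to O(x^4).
-2·x^3/√(π) + 6·x/√(π) + 8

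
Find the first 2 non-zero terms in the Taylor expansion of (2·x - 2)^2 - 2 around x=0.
2 - 8·x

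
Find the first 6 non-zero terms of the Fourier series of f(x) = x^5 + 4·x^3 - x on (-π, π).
(-32·π^2 + 190 + 2·π^4)·sin(x) + (-π^4 - 1/2 + π^2)·sin(2·x) + (-118/81 + 32·π^2/27 + 2·π^4/3)·sin(3·x) + (-π^4/2 - 11·π^2/8 + 65/64)·sin(4·x) + (-442/625 + 32·π^2/25 + 2·π^4/5)·sin(5·x) + (-π^4/3 - 31·π^2/27 + 85/162)·sin(6·x)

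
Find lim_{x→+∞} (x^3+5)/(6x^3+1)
This is an ∞/∞ indeterminate form as x → +∞.
Divide numerator and denominator by x^3 and let the lower-order terms vanish; the leading terms give 1/6.
Limit = 1/6.

Final answer: 1/6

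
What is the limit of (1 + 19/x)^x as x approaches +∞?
As x → +∞: this is the defining limit (1 + 19/x)^x → e^19.
Limit = e^(19).

Final answer: e^(19)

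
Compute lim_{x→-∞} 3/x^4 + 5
Evaluate the dominant behaviour as x → -∞; each term tends to a finite value or vanishes.
Limit = 5.

Final answer: 5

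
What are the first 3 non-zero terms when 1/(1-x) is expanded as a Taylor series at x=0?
x^2 + x + 1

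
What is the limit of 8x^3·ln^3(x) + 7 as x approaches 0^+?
The product is a 0·∞ indeterminate form at x → 0⁺.
Rewrite the product as 8·ln^3(x) / x^(-3) and apply L'Hôpital, or use the standard hierarchy x^(-3) ≫ |ln x|^3 as x → 0⁺.
The indeterminate product → 0, so the limit = 7.

Final answer: 7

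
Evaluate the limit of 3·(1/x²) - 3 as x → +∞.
Evaluate the dominant behaviour as x → +∞; each term tends to a finite value or vanishes.
Limit = -3.

Final answer: -3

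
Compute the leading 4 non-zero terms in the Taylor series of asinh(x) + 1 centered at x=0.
3·x^5/40 - x^3/6 + x + 1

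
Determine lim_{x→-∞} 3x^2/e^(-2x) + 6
The quotient is an ∞/∞ indeterminate form as x → -∞.
Compare growth rates of the dominant terms (exponentials ≫ polynomials ≫ logarithms), or apply L'Hôpital's rule; the quotient → 0.
Adding the constant: 0 + 6 = 6. Limit = 6.

Final answer: 6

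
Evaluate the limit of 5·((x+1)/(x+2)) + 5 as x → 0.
Direct substitution at x = 0 gives 15/2.

Final answer: 15/2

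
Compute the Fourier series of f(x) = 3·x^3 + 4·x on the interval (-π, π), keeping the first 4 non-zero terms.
(-28 + 6·π^2)·sin(x) + (1/2 - 3·π^2)·sin(2·x) + (4/3 + 2·π^2)·sin(3·x) + (-3·π^2/2 - 23/16)·sin(4·x)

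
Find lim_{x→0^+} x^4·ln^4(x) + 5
The product is a 0·∞ indeterminate form at x → 0⁺.
Rewrite the product as ln^4(x) / x^(-4) and apply L'Hôpital, or use the standard hierarchy x^(-4) ≫ |ln x|^4 as x → 0⁺.
The indeterminate product → 0, so the limit = 5.

Final answer: 5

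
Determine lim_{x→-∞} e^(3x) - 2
Evaluate the dominant behaviour as x → -∞; each term tends to a finite value or vanishes.
Limit = -2.

Final answer: -2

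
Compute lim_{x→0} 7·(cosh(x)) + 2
Direct substitution at x = 0 gives 9.

Final answer: 9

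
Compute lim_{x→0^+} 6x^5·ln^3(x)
This is a 0·∞ indeterminate form at x → 0⁺.
Rewrite the product as 6·ln^3(x) / x^(-5) and apply L'Hôpital, or use the standard hierarchy x^(-5) ≫ |ln x|^3 as x → 0⁺.
The indeterminate product → 0, so the limit = 0.

Final answer: 0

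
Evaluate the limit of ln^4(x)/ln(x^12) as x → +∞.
This is an ∞/∞ indeterminate form as x → +∞.
Write ln(x^12) = 12·ln(x), reducing the quotient to ln^3(x)/12 → ∞.
Limit = ∞.

Final answer: ∞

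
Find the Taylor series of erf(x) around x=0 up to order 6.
x^5/(5·√(π)) - 2·x^3/(3·√(π)) + 2·x/√(π)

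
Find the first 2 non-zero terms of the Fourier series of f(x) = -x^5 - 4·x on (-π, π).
(-248 - 2·π^4 + 40·π^2)·sin(x) + (-5·π^2 + 23/2 + π^4)·sin(2·x)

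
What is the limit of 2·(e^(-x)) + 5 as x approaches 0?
Direct substitution at x = 0 gives 7.

Final answer: 7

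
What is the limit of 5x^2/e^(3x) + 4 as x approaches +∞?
The quotient is an ∞/∞ indeterminate form as x → +∞.
The exponential denominator e^(3x) dominates the polynomial numerator (e^x ≫ x^2 as x → ∞), so the quotient → 0.
Adding the constant: 0 + 4 = 4. Limit = 4.

Final answer: 4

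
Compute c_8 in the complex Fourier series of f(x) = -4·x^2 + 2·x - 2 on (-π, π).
Compute the real Fourier coefficients first: a_8 = -1/4, b_8 = -1/2.
Then c_8 = (a_8 − i·b_8)/2 = -1/8 + i/4.

Final answer: -1/8 + i/4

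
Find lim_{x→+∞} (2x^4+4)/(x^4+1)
This is an ∞/∞ indeterminate form as x → +∞.
Divide numerator and denominator by x^4 and let the lower-order terms vanish; the leading terms give 2/1 = 2.
Limit = 2.

Final answer: 2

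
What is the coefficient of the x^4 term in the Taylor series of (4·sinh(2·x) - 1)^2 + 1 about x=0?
Expand to order 4: (4·sinh(2·x) - 1)^2 + 1 = 256·x^4/3 - 32·x^3/3 + 64·x^2 - 16·x + 2 + O(x^5).
The coefficient of x^4 is 256/3.

Final answer: 256/3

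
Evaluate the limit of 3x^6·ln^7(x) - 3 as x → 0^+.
The product is a 0·∞ indeterminate form at x → 0⁺.
Rewrite the product as 3·ln^7(x) / x^(-6) and apply L'Hôpital, or use the standard hierarchy x^(-6) ≫ |ln x|^7 as x → 0⁺.
The indeterminate product → 0, so the limit = -3.

Final answer: -3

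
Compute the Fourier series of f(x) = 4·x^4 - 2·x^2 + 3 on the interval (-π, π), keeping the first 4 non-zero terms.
(200 - 32·π^2)·cos(x) + (-14 + 8·π^2)·cos(2·x) + (88/27 - 32·π^2/9)·cos(3·x) - 2·π^2/3 + 3 + 4·π^4/5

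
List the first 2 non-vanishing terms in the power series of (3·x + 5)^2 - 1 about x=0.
30·x + 24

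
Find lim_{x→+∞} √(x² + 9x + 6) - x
This is an ∞ − ∞ indeterminate form.
Multiply and divide by the conjugate √(x²+9x + 6) + x; the x² terms cancel, leaving (9x + 6)/(√(x²+9x + 6)+x) → 9/2.
Limit = 9/2.

Final answer: 9/2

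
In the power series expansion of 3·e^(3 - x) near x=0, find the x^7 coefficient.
Expand to order 7: 3·e^(3 - x) = -x^7·e^(3)/1680 + x^6·e^(3)/240 - x^5·e^(3)/40 + x^4·e^(3)/8 - x^3·e^(3)/2 + 3·x^2·e^(3)/2 - 3·x·e^(3) + 3·e^(3) + O(x^8).
The coefficient of x^7 is -e^(3)/1680.

Final answer: -e^(3)/1680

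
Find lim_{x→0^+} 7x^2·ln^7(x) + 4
The product is a 0·∞ indeterminate form at x → 0⁺.
Rewrite the product as 7·ln^7(x) / x^(-2) and apply L'Hôpital, or use the standard hierarchy x^(-2) ≫ |ln x|^7 as x → 0⁺.
The indeterminate product → 0, so the limit = 4.

Final answer: 4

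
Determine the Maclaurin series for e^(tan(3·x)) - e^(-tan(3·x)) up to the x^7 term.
33291·x^7/40 + 2997·x^5/20 + 27·x^3 + 6·x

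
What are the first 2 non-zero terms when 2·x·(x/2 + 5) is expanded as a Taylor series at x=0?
x^2 + 10·x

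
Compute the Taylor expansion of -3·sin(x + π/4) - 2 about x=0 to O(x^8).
√(2)·x^7/3360 + √(2)·x^6/480 - √(2)·x^5/80 - √(2)·x^4/16 + √(2)·x^3/4 + 3·√(2)·x^2/4 - 3·√(2)·x/2 - 3·√(2)/2 - 2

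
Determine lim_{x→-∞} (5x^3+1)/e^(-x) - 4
The quotient is an ∞/∞ indeterminate form as x → -∞.
Compare growth rates of the dominant terms (exponentials ≫ polynomials ≫ logarithms), or apply L'Hôpital's rule; the quotient → 0.
Adding the constant: 0 - 4 = -4. Limit = -4.

Final answer: -4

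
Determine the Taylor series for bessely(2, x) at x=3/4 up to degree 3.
bessely(2, 3/4) + (bessely(1, 3/4)/2 - bessely(3, 3/4)/2)·(x - 3/4) + (bessely(4, 3/4)/8 + bessely(0, 3/4)/8 - bessely(2, 3/4)/4)·(x - 3/4)^2 + (bessely(3, 3/4)/16 - bessely(1, 3/4)/12 - bessely(5, 3/4)/48)·(x - 3/4)^3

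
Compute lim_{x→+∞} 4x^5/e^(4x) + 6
The quotient is an ∞/∞ indeterminate form as x → +∞.
The exponential denominator e^(4x) dominates the polynomial numerator (e^x ≫ x^5 as x → ∞), so the quotient → 0.
Adding the constant: 0 + 6 = 6. Limit = 6.

Final answer: 6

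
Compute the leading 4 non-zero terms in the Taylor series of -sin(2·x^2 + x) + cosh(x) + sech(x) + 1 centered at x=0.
x^3/6 - 2·x^2 - x + 3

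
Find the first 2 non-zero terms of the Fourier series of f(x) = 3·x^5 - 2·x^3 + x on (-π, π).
(-124·π^2 + 6·π^4 + 746)·sin(x) + (-3·π^4 - 53/2 + 17·π^2)·sin(2·x)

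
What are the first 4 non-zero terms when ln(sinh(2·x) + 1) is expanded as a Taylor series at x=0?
-20·x^4/3 + 4·x^3 - 2·x^2 + 2·x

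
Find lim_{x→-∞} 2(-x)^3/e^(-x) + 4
The quotient is an ∞/∞ indeterminate form as x → -∞.
Compare growth rates of the dominant terms (exponentials ≫ polynomials ≫ logarithms), or apply L'Hôpital's rule; the quotient → 0.
Adding the constant: 0 + 4 = 4. Limit = 4.

Final answer: 4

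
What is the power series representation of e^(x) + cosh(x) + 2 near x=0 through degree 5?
x^5/120 + x^4/12 + x^3/6 + x^2 + x + 4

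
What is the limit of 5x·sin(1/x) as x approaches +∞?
As x → +∞: let u = 1/x → 0⁺; then 5·x·sin(1/x) = 5·1·sin(u)/u → 5·1·1 = 5.
Limit = 5.

Final answer: 5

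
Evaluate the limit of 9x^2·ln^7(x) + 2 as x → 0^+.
The product is a 0·∞ indeterminate form at x → 0⁺.
Rewrite the product as 9·ln^7(x) / x^(-2) and apply L'Hôpital, or use the standard hierarchy x^(-2) ≫ |ln x|^7 as x → 0⁺.
The indeterminate product → 0, so the limit = 2.

Final answer: 2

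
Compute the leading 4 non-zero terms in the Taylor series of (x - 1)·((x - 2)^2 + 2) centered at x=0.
x^3 - 5·x^2 + 10·x - 6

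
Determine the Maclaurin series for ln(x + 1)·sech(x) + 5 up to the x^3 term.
-x^3/6 - x^2/2 + x + 5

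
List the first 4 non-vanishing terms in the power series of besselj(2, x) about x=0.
-x^8/184320 + x^6/3072 - x^4/96 + x^2/8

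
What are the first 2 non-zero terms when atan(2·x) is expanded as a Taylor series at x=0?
-8·x^3/3 + 2·x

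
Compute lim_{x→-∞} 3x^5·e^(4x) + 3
The product is a 0·∞ indeterminate form at x → -∞.
Rewrite the product as 3x^5 / e^(-4x) (an ∞/∞ form) and apply L'Hôpital, or use the standard hierarchy e^(4|x|) ≫ |x^5| as x → -∞.
The indeterminate product → 0, so the limit = 3.

Final answer: 3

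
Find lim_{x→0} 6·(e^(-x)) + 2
Direct substitution at x = 0 gives 8.

Final answer: 8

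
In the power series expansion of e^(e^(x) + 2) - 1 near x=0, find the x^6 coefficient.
203·e^(3)/720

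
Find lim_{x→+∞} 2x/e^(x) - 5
The quotient is an ∞/∞ indeterminate form as x → +∞.
The exponential denominator e^(x) dominates the polynomial numerator (e^x ≫ x as x → ∞), so the quotient → 0.
Adding the constant: 0 - 5 = -5. Limit = -5.

Final answer: -5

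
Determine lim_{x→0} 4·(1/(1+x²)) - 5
Direct substitution at x = 0 gives -1.

Final answer: -1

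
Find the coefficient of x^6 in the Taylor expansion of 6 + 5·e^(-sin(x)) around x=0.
Expand to order 6: 6 + 5·e^(-sin(x)) = -x^6/48 + x^5/3 - 5·x^4/8 + 5·x^2/2 - 5·x + 11 + O(x^7).
The coefficient of x^6 is -1/48.

Final answer: -1/48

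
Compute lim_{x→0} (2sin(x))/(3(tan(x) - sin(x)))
Both numerator and denominator → 0 as x → 0; this is a 0/0 indeterminate form.
Expand each to leading order near x = 0: numerator ~ 2·x, denominator ~ 3·x^3/2.
The limit of the ratio is ∞.

Final answer: ∞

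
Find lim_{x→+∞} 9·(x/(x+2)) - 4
Evaluate the dominant behaviour as x → +∞; each term tends to a finite value or vanishes.
Limit = 5.

Final answer: 5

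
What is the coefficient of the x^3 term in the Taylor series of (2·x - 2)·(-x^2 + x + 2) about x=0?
Expand to order 3: (2·x - 2)·(-x^2 + x + 2) = -2·x^3 + 4·x^2 + 2·x - 4 + O(x^4).
The coefficient of x^3 is -2.

Final answer: -2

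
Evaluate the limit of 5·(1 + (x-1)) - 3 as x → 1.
Direct substitution at x = 1 gives 2.

Final answer: 2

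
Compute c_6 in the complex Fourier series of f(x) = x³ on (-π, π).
Compute the real Fourier coefficients first: a_6 = 0, b_6 = 1/18 - π^2/3.
Then c_6 = (a_6 − i·b_6)/2 = -i/36 + i·π^2/6.

Final answer: -i/36 + i·π^2/6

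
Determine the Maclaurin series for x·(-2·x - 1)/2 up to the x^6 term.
-x^2 - x/2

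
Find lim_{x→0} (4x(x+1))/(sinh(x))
Both numerator and denominator → 0 as x → 0; this is a 0/0 indeterminate form.
Expand each to leading order near x = 0: numerator ~ 4·x, denominator ~ x.
The limit of the ratio is 4.

Final answer: 4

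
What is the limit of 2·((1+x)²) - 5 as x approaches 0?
Direct substitution at x = 0 gives -3.

Final answer: -3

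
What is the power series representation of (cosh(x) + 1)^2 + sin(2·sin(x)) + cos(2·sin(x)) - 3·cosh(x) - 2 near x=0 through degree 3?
-5·x^3/3 - 3·x^2/2 + 2·x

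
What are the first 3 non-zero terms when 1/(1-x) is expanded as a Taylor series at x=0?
x^2 + x + 1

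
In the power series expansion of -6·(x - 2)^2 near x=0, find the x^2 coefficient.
Expand to order 2: -6·(x - 2)^2 = -6·x^2 + 24·x - 24 + O(x^3).
The coefficient of x^2 is -6.

Final answer: -6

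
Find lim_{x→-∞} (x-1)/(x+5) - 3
Evaluate the dominant behaviour as x → -∞; each term tends to a finite value or vanishes.
Limit = -2.

Final answer: -2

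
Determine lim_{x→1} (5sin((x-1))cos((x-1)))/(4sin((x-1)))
Both numerator and denominator → 0 as x → 1; this is a 0/0 indeterminate form.
Expand each to leading order near x = 1: numerator ~ 5·(x - 1), denominator ~ 4·(x - 1).
The limit of the ratio is 5/4.

Final answer: 5/4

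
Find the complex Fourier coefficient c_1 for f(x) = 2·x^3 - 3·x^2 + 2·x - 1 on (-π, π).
Compute the real Fourier coefficients first: a_1 = 12, b_1 = -20 + 4·π^2.
Then c_1 = (a_1 − i·b_1)/2 = 6 - 2·i·π^2 + 10·i.

Final answer: 6 - 2·i·π^2 + 10·i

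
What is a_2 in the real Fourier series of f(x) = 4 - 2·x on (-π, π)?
a_2 = (1/π) ∫_{-π}^{π} f(x)·cos(2x) dx.
Evaluate the integral (use parity and integration by parts as needed): a_2 = 0.

Final answer: 0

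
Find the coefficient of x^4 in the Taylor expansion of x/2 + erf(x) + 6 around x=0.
Expand to order 4: x/2 + erf(x) + 6 = -2·x^3/(3·√(π)) + x·(1/2 + 2/√(π)) + 6 + O(x^5).
The coefficient of x^4 is 0.

Final answer: 0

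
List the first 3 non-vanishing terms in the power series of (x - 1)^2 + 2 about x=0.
x^2 - 2·x + 3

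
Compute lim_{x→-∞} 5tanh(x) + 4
Evaluate the dominant behaviour as x → -∞; each term tends to a finite value or vanishes.
Limit = -1.

Final answer: -1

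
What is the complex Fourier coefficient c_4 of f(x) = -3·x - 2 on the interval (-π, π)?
Compute the real Fourier coefficients first: a_4 = 0, b_4 = 3/2.
Then c_4 = (a_4 − i·b_4)/2 = -3·i/4.

Final answer: -3·i/4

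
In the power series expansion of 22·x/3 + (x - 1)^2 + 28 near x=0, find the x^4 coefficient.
Expand to order 4: 22·x/3 + (x - 1)^2 + 28 = x^2 + 16·x/3 + 29 + O(x^5).
The coefficient of x^4 is 0.

Final answer: 0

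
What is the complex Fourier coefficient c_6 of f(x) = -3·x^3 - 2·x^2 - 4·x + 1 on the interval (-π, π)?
Compute the real Fourier coefficients first: a_6 = -2/9, b_6 = 7/6 + π^2.
Then c_6 = (a_6 − i·b_6)/2 = -1/9 - i·π^2/2 - 7·i/12.

Final answer: -1/9 - i·π^2/2 - 7·i/12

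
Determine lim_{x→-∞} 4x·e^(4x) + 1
The product is a 0·∞ indeterminate form at x → -∞.
Rewrite the product as 4x / e^(-4x) (an ∞/∞ form) and apply L'Hôpital, or use the standard hierarchy e^(4|x|) ≫ |x| as x → -∞.
The indeterminate product → 0, so the limit = 1.

Final answer: 1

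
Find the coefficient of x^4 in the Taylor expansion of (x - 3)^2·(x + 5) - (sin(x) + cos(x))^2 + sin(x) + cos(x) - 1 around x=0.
Expand to order 4: (x - 3)^2·(x + 5) - (sin(x) + cos(x))^2 + sin(x) + cos(x) - 1 = x^4/24 + 13·x^3/6 - 3·x^2/2 - 22·x + 44 + O(x^5).
The coefficient of x^4 is 1/24.

Final answer: 1/24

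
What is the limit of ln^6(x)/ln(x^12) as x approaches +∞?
This is an ∞/∞ indeterminate form as x → +∞.
Write ln(x^12) = 12·ln(x), reducing the quotient to ln^5(x)/12 → ∞.
Limit = ∞.

Final answer: ∞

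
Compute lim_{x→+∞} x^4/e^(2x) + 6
The quotient is an ∞/∞ indeterminate form as x → +∞.
The exponential denominator e^(2x) dominates the polynomial numerator (e^x ≫ x^4 as x → ∞), so the quotient → 0.
Adding the constant: 0 + 6 = 6. Limit = 6.

Final answer: 6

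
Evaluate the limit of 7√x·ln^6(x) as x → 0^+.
This is a 0·∞ indeterminate form at x → 0⁺.
Rewrite the product as 7·ln^6(x) / x^(-1/2) and apply L'Hôpital, or use the standard hierarchy x^(-1/2) ≫ |ln x|^6 as x → 0⁺.
The indeterminate product → 0, so the limit = 0.

Final answer: 0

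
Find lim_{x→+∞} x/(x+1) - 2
Evaluate the dominant behaviour as x → +∞; each term tends to a finite value or vanishes.
Limit = -1.

Final answer: -1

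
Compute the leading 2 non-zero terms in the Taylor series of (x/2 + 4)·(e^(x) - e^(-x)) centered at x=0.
x^2 + 8·x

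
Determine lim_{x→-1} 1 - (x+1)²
Direct substitution at x = -1 gives 1.

Final answer: 1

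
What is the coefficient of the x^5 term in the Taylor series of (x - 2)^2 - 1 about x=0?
Expand to order 5: (x - 2)^2 - 1 = x^2 - 4·x + 3 + O(x^6).
The coefficient of x^5 is 0.

Final answer: 0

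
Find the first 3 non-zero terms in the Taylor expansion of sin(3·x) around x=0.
81·x^5/40 - 9·x^3/2 + 3·x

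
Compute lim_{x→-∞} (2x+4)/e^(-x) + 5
The quotient is an ∞/∞ indeterminate form as x → -∞.
Compare growth rates of the dominant terms (exponentials ≫ polynomials ≫ logarithms), or apply L'Hôpital's rule; the quotient → 0.
Adding the constant: 0 + 5 = 5. Limit = 5.

Final answer: 5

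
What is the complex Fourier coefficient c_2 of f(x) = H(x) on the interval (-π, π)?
Compute the real Fourier coefficients first: a_2 = 0, b_2 = 0.
Then c_2 = (a_2 − i·b_2)/2 = 0.

Final answer: 0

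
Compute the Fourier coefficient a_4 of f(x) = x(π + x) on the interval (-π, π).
a_4 = (1/π) ∫_{-π}^{π} f(x)·cos(4x) dx.
Evaluate the integral (use parity and integration by parts as needed): a_4 = 1/4.

Final answer: 1/4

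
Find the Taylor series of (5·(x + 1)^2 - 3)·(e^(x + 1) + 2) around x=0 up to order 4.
17·e·x^4/4 + 31·e·x^3/3 + x^2·(10 + 16·e) + x·(20 + 12·e) + 4 + 2·e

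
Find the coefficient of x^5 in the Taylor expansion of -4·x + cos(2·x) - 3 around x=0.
Expand to order 5: -4·x + cos(2·x) - 3 = 2·x^4/3 - 2·x^2 - 4·x - 2 + O(x^6).
The coefficient of x^5 is 0.

Final answer: 0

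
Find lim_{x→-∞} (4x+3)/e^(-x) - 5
The quotient is an ∞/∞ indeterminate form as x → -∞.
Compare growth rates of the dominant terms (exponentials ≫ polynomials ≫ logarithms), or apply L'Hôpital's rule; the quotient → 0.
Adding the constant: 0 - 5 = -5. Limit = -5.

Final answer: -5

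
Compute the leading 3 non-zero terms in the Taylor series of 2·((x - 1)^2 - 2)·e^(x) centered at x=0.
-3·x^2 - 6·x - 2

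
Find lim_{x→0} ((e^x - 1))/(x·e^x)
Both numerator and denominator → 0 as x → 0; this is a 0/0 indeterminate form.
Expand each to leading order near x = 0: numerator ~ x, denominator ~ x.
The limit of the ratio is 1.

Final answer: 1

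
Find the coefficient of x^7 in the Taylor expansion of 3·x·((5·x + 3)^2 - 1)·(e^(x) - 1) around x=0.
Expand to order 7: 3·x·((5·x + 3)^2 - 1)·(e^(x) - 1) = 469·x^7/120 + 329·x^6/20 + 107·x^5/2 + 124·x^4 + 102·x^3 + 24·x^2 + O(x^8).
The coefficient of x^7 is 469/120.

Final answer: 469/120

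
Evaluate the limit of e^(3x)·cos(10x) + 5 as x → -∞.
Evaluate the dominant behaviour as x → -∞; each term tends to a finite value or vanishes.
Limit = 5.

Final answer: 5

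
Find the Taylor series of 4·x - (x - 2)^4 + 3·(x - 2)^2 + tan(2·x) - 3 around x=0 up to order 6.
64·x^5/15 - x^4 + 32·x^3/3 - 21·x^2 + 26·x - 7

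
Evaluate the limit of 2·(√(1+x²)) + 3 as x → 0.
Direct substitution at x = 0 gives 5.

Final answer: 5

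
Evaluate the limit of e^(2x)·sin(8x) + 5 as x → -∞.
Evaluate the dominant behaviour as x → -∞; each term tends to a finite value or vanishes.
Limit = 5.

Final answer: 5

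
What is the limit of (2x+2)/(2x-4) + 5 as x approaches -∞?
Evaluate the dominant behaviour as x → -∞; each term tends to a finite value or vanishes.
Limit = 6.

Final answer: 6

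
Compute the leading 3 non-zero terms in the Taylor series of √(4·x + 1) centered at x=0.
-2·x^2 + 2·x + 1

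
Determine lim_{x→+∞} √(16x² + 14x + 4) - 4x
As x → +∞: multiply by the conjugate to get (14x+4)/(√(16x²+14x+4)+4x); the denominator ~ 8x, so the limit is 14/8 = 7/4.
Limit = 7/4.

Final answer: 7/4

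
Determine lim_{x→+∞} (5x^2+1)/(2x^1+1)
This is an ∞/∞ indeterminate form as x → +∞.
Divide numerator and denominator by x^2 and let the lower-order terms vanish; the numerator's degree 2 exceeds the denominator's degree 1, so the quotient diverges.
Limit = ∞.

Final answer: ∞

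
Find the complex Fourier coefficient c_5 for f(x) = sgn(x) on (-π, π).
Compute the real Fourier coefficients first: a_5 = 0, b_5 = 4/(5·π).
Then c_5 = (a_5 − i·b_5)/2 = -2·i/(5·π).

Final answer: -2·i/(5·π)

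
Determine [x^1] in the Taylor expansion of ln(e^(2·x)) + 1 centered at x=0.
Expand to order 1: ln(e^(2·x)) + 1 = 2·x + 1 + O(x^2).
The coefficient of x^1 is 2.

Final answer: 2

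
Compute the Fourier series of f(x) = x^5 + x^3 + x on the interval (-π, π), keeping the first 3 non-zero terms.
(-38·π^2 + 2·π^4 + 230)·sin(x) + (-π^4 - 7 + 4·π^2)·sin(2·x) + (-22·π^2/27 + 98/81 + 2·π^4/3)·sin(3·x)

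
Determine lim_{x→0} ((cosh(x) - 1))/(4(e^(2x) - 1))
Both numerator and denominator → 0 as x → 0; this is a 0/0 indeterminate form.
Expand each to leading order near x = 0: numerator ~ x^2/2, denominator ~ 8·x.
The limit of the ratio is 0.

Final answer: 0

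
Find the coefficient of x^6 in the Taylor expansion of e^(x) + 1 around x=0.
Expand to order 6: e^(x) + 1 = x^6/720 + x^5/120 + x^4/24 + x^3/6 + x^2/2 + x + 2 + O(x^7).
The coefficient of x^6 is 1/720.

Final answer: 1/720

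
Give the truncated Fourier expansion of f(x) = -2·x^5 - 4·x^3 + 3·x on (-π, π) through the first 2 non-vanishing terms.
(-426 - 4·π^4 + 72·π^2)·sin(x) + (-6·π^2 + 6 + 2·π^4)·sin(2·x)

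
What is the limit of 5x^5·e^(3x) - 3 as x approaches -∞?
The product is a 0·∞ indeterminate form at x → -∞.
Rewrite the product as 5x^5 / e^(-3x) (an ∞/∞ form) and apply L'Hôpital, or use the standard hierarchy e^(3|x|) ≫ |x^5| as x → -∞.
The indeterminate product → 0, so the limit = -3.

Final answer: -3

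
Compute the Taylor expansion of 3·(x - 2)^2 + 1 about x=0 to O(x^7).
3·x^2 - 12·x + 13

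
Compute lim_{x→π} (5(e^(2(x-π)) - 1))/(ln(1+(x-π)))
Both numerator and denominator → 0 as x → π; this is a 0/0 indeterminate form.
Expand each to leading order near x = π: numerator ~ 10·(x - π), denominator ~ (x - π).
The limit of the ratio is 10.

Final answer: 10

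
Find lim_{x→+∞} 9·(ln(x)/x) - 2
Evaluate the dominant behaviour as x → +∞; each term tends to a finite value or vanishes.
Limit = -2.

Final answer: -2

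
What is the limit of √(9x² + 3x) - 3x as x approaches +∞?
As x → +∞: multiply by the conjugate to get (3x)/(√(9x²+3x)+3x); the denominator ~ 6x, so the limit is 3/6 = 1/2.
Limit = 1/2.

Final answer: 1/2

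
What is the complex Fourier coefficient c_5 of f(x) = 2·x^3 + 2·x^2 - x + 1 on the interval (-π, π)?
Compute the real Fourier coefficients first: a_5 = -8/25, b_5 = -74/125 + 4·π^2/5.
Then c_5 = (a_5 − i·b_5)/2 = -4/25 - 2·i·π^2/5 + 37·i/125.

Final answer: -4/25 - 2·i·π^2/5 + 37·i/125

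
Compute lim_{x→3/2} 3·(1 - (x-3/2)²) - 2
Direct substitution at x = 3/2 gives 1.

Final answer: 1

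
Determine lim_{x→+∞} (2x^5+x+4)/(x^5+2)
This is an ∞/∞ indeterminate form as x → +∞.
Divide numerator and denominator by x^5 and let the lower-order terms vanish; the leading terms give 2/1 = 2.
Limit = 2.

Final answer: 2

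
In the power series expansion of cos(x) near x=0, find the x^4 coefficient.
Expand to order 4: cos(x) = x^4/24 - x^2/2 + 1 + O(x^5).
The coefficient of x^4 is 1/24.

Final answer: 1/24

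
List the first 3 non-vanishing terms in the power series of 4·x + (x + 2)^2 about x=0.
x^2 + 8·x + 4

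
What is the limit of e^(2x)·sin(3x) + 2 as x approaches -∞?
Evaluate the dominant behaviour as x → -∞; each term tends to a finite value or vanishes.
Limit = 2.

Final answer: 2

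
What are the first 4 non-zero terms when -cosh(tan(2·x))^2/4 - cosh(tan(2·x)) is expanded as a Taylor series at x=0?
-148·x^6/5 - 10·x^4 - 3·x^2 - 5/4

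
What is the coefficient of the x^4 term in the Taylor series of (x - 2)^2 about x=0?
Expand to order 4: (x - 2)^2 = x^2 - 4·x + 4 + O(x^5).
The coefficient of x^4 is 0.

Final answer: 0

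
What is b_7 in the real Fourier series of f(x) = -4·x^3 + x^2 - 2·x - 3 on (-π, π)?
b_7 = (1/π) ∫_{-π}^{π} f(x)·sin(7x) dx.
Evaluate the integral (use parity and integration by parts as needed): b_7 = -8·π^2/7 - 148/343.

Final answer: -8·π^2/7 - 148/343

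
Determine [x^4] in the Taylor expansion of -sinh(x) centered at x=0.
Expand to order 4: -sinh(x) = -x^3/6 - x + O(x^5).
The coefficient of x^4 is 0.

Final answer: 0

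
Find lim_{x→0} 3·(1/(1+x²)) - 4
Direct substitution at x = 0 gives -1.

Final answer: -1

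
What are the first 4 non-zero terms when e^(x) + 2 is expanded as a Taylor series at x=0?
x^3/6 + x^2/2 + x + 3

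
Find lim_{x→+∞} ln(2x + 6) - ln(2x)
This is an ∞ − ∞ indeterminate form.
Combine the logarithms: ln(2x+6) − ln(2x) = ln((2x+6)/(2x)) = ln(1 + 6/(2x)) → ln(1) = 0.
Limit = 0.

Final answer: 0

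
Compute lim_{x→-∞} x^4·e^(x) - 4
The product is a 0·∞ indeterminate form at x → -∞.
Rewrite the product as x^4 / e^(-x) (an ∞/∞ form) and apply L'Hôpital, or use the standard hierarchy e^(|x|) ≫ |x^4| as x → -∞.
The indeterminate product → 0, so the limit = -4.

Final answer: -4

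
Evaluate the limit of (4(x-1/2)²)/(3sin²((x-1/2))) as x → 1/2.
Both numerator and denominator → 0 as x → 1/2; this is a 0/0 indeterminate form.
Expand each to leading order near x = 1/2: numerator ~ 4·(x - 1/2)^2, denominator ~ 3·(x - 1/2)^2.
The limit of the ratio is 4/3.

Final answer: 4/3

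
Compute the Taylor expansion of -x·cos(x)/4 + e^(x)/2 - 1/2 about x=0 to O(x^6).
-x^5/160 + x^4/48 + 5·x^3/24 + x^2/4 + x/4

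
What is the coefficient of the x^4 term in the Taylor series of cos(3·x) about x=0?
Expand to order 4: cos(3·x) = 27·x^4/8 - 9·x^2/2 + 1 + O(x^5).
The coefficient of x^4 is 27/8.

Final answer: 27/8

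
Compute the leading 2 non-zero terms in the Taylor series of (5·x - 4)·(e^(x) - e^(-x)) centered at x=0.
10·x^2 - 8·x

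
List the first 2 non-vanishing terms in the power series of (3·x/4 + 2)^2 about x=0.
3·x + 4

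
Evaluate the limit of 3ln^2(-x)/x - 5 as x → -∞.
The quotient is an ∞/∞ indeterminate form as x → -∞.
Compare growth rates of the dominant terms (exponentials ≫ polynomials ≫ logarithms), or apply L'Hôpital's rule; the quotient → 0.
Adding the constant: 0 - 5 = -5. Limit = -5.

Final answer: -5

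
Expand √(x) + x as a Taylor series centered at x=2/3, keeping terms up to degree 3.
2/3 + √(6)/3 + (√(6)/4 + 1)·(x - 2/3) - 3·√(6)·(x - 2/3)^2/32 + 9·√(6)·(x - 2/3)^3/128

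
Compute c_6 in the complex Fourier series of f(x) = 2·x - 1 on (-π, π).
Compute the real Fourier coefficients first: a_6 = 0, b_6 = -2/3.
Then c_6 = (a_6 − i·b_6)/2 = i/3.

Final answer: i/3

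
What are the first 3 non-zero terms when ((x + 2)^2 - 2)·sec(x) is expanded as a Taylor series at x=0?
2·x^2 + 4·x + 2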